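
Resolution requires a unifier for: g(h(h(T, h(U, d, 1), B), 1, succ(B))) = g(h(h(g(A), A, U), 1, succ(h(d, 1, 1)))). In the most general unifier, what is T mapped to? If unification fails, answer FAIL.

Decompose g/1: h(h(T, h(U, d, 1), B), 1, succ(B)) = h(h(g(A), A, U), 1, succ(h(d, 1, 1))).
Decompose h/3: h(T, h(U, d, 1), B) = h(g(A), A, U),  1 = 1,  succ(B) = succ(h(d, 1, 1)).
Decompose h/3: T = g(A),  h(U, d, 1) = A,  B = U.
Bind T := g(A); no other remaining equation mentions T.
Bind A := h(U, d, 1); no other remaining equation mentions A. Substituting into the earlier binding gives T := g(h(U, d, 1)).
Bind B := U; substituting into the one remaining equation that mentions B gives: succ(U) = succ(h(d, 1, 1)).
Delete trivial equation 1 = 1.
Decompose succ/1: U = h(d, 1, 1).
Bind U := h(d, 1, 1). Substituting into the earlier bindings gives T := g(h(h(d, 1, 1), d, 1)), A := h(h(d, 1, 1), d, 1), B := h(d, 1, 1).
MGU = { T := g(h(h(d, 1, 1), d, 1)), A := h(h(d, 1, 1), d, 1), B := h(d, 1, 1), U := h(d, 1, 1) }, so T := g(h(h(d, 1, 1), d, 1)).

g(h(h(d, 1, 1), d, 1))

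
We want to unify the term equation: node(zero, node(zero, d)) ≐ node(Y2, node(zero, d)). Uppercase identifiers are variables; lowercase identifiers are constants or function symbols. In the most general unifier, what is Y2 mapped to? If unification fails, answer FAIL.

zero

Decompose node/2: zero ≐ Y2,  node(zero, d) ≐ node(zero, d).
Bind Y2 := zero; no other remaining equation mentions Y2.
Delete trivial equation node(zero, d) ≐ node(zero, d).
MGU = { Y2 -> zero }, so Y2 -> zero.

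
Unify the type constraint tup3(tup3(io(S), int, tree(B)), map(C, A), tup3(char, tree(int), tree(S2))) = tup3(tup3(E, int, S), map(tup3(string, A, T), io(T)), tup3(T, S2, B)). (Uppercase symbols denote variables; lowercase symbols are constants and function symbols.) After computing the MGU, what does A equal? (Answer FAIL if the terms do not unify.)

io(char)

Decompose tup3/3: tup3(io(S), int, tree(B)) = tup3(E, int, S),  map(C, A) = map(tup3(string, A, T), io(T)),  tup3(char, tree(int), tree(S2)) = tup3(T, S2, B).
Decompose tup3/3: io(S) = E,  int = int,  tree(B) = S.
Bind E := io(S); no other remaining equation mentions E.
Delete trivial equation int = int.
Bind S := tree(B); no other remaining equation mentions S. Substituting into the earlier binding gives E := io(tree(B)).
Decompose map/2: C = tup3(string, A, T),  A = io(T).
Bind C := tup3(string, A, T); no other remaining equation mentions C.
Bind A := io(T); no other remaining equation mentions A. Substituting into the earlier binding gives C := tup3(string, io(T), T).
Decompose tup3/3: char = T,  tree(int) = S2,  tree(S2) = B.
Bind T := char; no other remaining equation mentions T. Substituting into the earlier bindings gives C := tup3(string, io(char), char), A := io(char).
Bind S2 := tree(int); substituting into the remaining equation gives: tree(tree(int)) = B.
Bind B := tree(tree(int)). Substituting into the earlier bindings gives E := io(tree(tree(tree(int)))), S := tree(tree(tree(int))).
MGU = { E -> io(tree(tree(tree(int)))), S -> tree(tree(tree(int))), C -> tup3(string, io(char), char), A -> io(char), T -> char, S2 -> tree(int), B -> tree(tree(int)) }, so A -> io(char).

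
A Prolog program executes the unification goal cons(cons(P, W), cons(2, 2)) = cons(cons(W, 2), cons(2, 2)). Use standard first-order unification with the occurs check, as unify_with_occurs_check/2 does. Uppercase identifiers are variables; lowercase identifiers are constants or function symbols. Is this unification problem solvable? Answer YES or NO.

YES

Decompose cons/2: cons(P, W) = cons(W, 2),  cons(2, 2) = cons(2, 2).
Decompose cons/2: P = W,  W = 2.
Bind P := W; no other remaining equation mentions P.
Bind W := 2; no other remaining equation mentions W. Substituting into the earlier binding gives P := 2.
Delete trivial equation cons(2, 2) = cons(2, 2).
No equations remain and no clash or occurs-check failure arose, so a unifier exists.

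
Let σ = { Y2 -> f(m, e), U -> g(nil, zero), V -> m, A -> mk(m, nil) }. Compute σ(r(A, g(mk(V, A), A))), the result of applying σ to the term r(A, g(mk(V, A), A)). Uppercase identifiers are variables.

Replace each occurrence of V with m.
Replace each occurrence of A with mk(m, nil).
Result: r(mk(m, nil), g(mk(m, mk(m, nil)), mk(m, nil))).

r(mk(m, nil), g(mk(m, mk(m, nil)), mk(m, nil)))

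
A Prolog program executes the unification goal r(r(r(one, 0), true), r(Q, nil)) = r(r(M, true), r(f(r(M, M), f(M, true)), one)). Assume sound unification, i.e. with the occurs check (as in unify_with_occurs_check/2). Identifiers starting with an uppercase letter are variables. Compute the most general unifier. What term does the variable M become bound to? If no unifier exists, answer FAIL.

FAIL

Decompose r/2: r(r(one, 0), true) = r(M, true),  r(Q, nil) = r(f(r(M, M), f(M, true)), one).
Decompose r/2: r(one, 0) = M,  true = true.
Bind M := r(one, 0); substituting into the one remaining equation that mentions M gives: r(Q, nil) = r(f(r(r(one, 0), r(one, 0)), f(r(one, 0), true)), one).
Delete trivial equation true = true.
Decompose r/2: Q = f(r(r(one, 0), r(one, 0)), f(r(one, 0), true)),  nil = one.
Bind Q := f(r(r(one, 0), r(one, 0)), f(r(one, 0), true)); no other remaining equation mentions Q.
Clash: constants nil and one differ; no unifier exists.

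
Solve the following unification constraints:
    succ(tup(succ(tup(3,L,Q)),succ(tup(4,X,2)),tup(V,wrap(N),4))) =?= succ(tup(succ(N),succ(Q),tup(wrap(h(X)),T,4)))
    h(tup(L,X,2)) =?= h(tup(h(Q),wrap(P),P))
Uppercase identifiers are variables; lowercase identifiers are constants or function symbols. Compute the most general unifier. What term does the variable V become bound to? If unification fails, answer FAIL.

Decompose succ/1: tup(succ(tup(3,L,Q)),succ(tup(4,X,2)),tup(V,wrap(N),4)) =?= tup(succ(N),succ(Q),tup(wrap(h(X)),T,4)).
Decompose tup/3: succ(tup(3,L,Q)) =?= succ(N),  succ(tup(4,X,2)) =?= succ(Q),  tup(V,wrap(N),4) =?= tup(wrap(h(X)),T,4).
Decompose succ/1: tup(3,L,Q) =?= N.
Bind N := tup(3,L,Q); substituting into the one remaining equation that mentions N gives: tup(V,wrap(tup(3,L,Q)),4) =?= tup(wrap(h(X)),T,4).
Decompose succ/1: tup(4,X,2) =?= Q.
Bind Q := tup(4,X,2); substituting into the remaining equations gives: tup(V,wrap(tup(3,L,tup(4,X,2))),4) =?= tup(wrap(h(X)),T,4),  h(tup(L,X,2)) =?= h(tup(h(tup(4,X,2)),wrap(P),P)). Substituting into the earlier binding gives N := tup(3,L,tup(4,X,2)).
Decompose tup/3: V =?= wrap(h(X)),  wrap(tup(3,L,tup(4,X,2))) =?= T,  4 =?= 4.
Bind V := wrap(h(X)); no other remaining equation mentions V.
Bind T := wrap(tup(3,L,tup(4,X,2))); no other remaining equation mentions T.
Delete trivial equation 4 =?= 4.
Decompose h/1: tup(L,X,2) =?= tup(h(tup(4,X,2)),wrap(P),P).
Decompose tup/3: L =?= h(tup(4,X,2)),  X =?= wrap(P),  2 =?= P.
Bind L := h(tup(4,X,2)); no other remaining equation mentions L. Substituting into the earlier bindings gives N := tup(3,h(tup(4,X,2)),tup(4,X,2)), T := wrap(tup(3,h(tup(4,X,2)),tup(4,X,2))).
Bind X := wrap(P); no other remaining equation mentions X. Substituting into the earlier bindings gives N := tup(3,h(tup(4,wrap(P),2)),tup(4,wrap(P),2)), Q := tup(4,wrap(P),2), V := wrap(h(wrap(P))), T := wrap(tup(3,h(tup(4,wrap(P),2)),tup(4,wrap(P),2))), L := h(tup(4,wrap(P),2)).
Bind P := 2. Substituting into the earlier bindings gives N := tup(3,h(tup(4,wrap(2),2)),tup(4,wrap(2),2)), Q := tup(4,wrap(2),2), V := wrap(h(wrap(2))), T := wrap(tup(3,h(tup(4,wrap(2),2)),tup(4,wrap(2),2))), L := h(tup(4,wrap(2),2)), X := wrap(2).
MGU = { N ↦ tup(3,h(tup(4,wrap(2),2)),tup(4,wrap(2),2)), Q ↦ tup(4,wrap(2),2), V ↦ wrap(h(wrap(2))), T ↦ wrap(tup(3,h(tup(4,wrap(2),2)),tup(4,wrap(2),2))), L ↦ h(tup(4,wrap(2),2)), X ↦ wrap(2), P ↦ 2 }, so V ↦ wrap(h(wrap(2))).

wrap(h(wrap(2)))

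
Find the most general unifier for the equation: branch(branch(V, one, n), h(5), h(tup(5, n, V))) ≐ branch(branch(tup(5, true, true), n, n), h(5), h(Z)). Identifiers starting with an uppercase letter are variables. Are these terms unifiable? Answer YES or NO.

Decompose branch/3: branch(V, one, n) ≐ branch(tup(5, true, true), n, n),  h(5) ≐ h(5),  h(tup(5, n, V)) ≐ h(Z).
Decompose branch/3: V ≐ tup(5, true, true),  one ≐ n,  n ≐ n.
Bind V := tup(5, true, true); substituting into the one remaining equation that mentions V gives: h(tup(5, n, tup(5, true, true))) ≐ h(Z).
Clash: constants one and n differ; no unifier exists.

NO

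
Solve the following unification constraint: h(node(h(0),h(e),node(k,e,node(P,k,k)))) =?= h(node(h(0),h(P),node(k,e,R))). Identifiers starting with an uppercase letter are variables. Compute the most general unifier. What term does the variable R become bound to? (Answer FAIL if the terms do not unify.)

node(e,k,k)

Decompose h/1: node(h(0),h(e),node(k,e,node(P,k,k))) =?= node(h(0),h(P),node(k,e,R)).
Decompose node/3: h(0) =?= h(0),  h(e) =?= h(P),  node(k,e,node(P,k,k)) =?= node(k,e,R).
Delete trivial equation h(0) =?= h(0).
Decompose h/1: e =?= P.
Bind P := e; substituting into the remaining equation gives: node(k,e,node(e,k,k)) =?= node(k,e,R).
Decompose node/3: k =?= k,  e =?= e,  node(e,k,k) =?= R.
Delete trivial equation k =?= k.
Delete trivial equation e =?= e.
Bind R := node(e,k,k).
MGU = { P -> e, R -> node(e,k,k) }, so R -> node(e,k,k).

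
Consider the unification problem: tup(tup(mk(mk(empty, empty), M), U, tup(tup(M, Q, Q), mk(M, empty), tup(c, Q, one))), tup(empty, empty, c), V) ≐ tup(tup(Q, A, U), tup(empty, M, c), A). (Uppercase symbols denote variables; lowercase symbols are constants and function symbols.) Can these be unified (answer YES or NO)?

YES

Decompose tup/3: tup(mk(mk(empty, empty), M), U, tup(tup(M, Q, Q), mk(M, empty), tup(c, Q, one))) ≐ tup(Q, A, U),  tup(empty, empty, c) ≐ tup(empty, M, c),  V ≐ A.
Decompose tup/3: mk(mk(empty, empty), M) ≐ Q,  U ≐ A,  tup(tup(M, Q, Q), mk(M, empty), tup(c, Q, one)) ≐ U.
Bind Q := mk(mk(empty, empty), M); substituting into the one remaining equation that mentions Q gives: tup(tup(M, mk(mk(empty, empty), M), mk(mk(empty, empty), M)), mk(M, empty), tup(c, mk(mk(empty, empty), M), one)) ≐ U.
Bind U := A; substituting into the one remaining equation that mentions U gives: tup(tup(M, mk(mk(empty, empty), M), mk(mk(empty, empty), M)), mk(M, empty), tup(c, mk(mk(empty, empty), M), one)) ≐ A.
Bind A := tup(tup(M, mk(mk(empty, empty), M), mk(mk(empty, empty), M)), mk(M, empty), tup(c, mk(mk(empty, empty), M), one)); substituting into the one remaining equation that mentions A gives: V ≐ tup(tup(M, mk(mk(empty, empty), M), mk(mk(empty, empty), M)), mk(M, empty), tup(c, mk(mk(empty, empty), M), one)). Substituting into the earlier binding gives U := tup(tup(M, mk(mk(empty, empty), M), mk(mk(empty, empty), M)), mk(M, empty), tup(c, mk(mk(empty, empty), M), one)).
Decompose tup/3: empty ≐ empty,  empty ≐ M,  c ≐ c.
Delete trivial equation empty ≐ empty.
Bind M := empty; substituting into the one remaining equation that mentions M gives: V ≐ tup(tup(empty, mk(mk(empty, empty), empty), mk(mk(empty, empty), empty)), mk(empty, empty), tup(c, mk(mk(empty, empty), empty), one)). Substituting into the earlier bindings gives Q := mk(mk(empty, empty), empty), U := tup(tup(empty, mk(mk(empty, empty), empty), mk(mk(empty, empty), empty)), mk(empty, empty), tup(c, mk(mk(empty, empty), empty), one)), A := tup(tup(empty, mk(mk(empty, empty), empty), mk(mk(empty, empty), empty)), mk(empty, empty), tup(c, mk(mk(empty, empty), empty), one)).
Delete trivial equation c ≐ c.
Bind V := tup(tup(empty, mk(mk(empty, empty), empty), mk(mk(empty, empty), empty)), mk(empty, empty), tup(c, mk(mk(empty, empty), empty), one)).
No equations remain and no clash or occurs-check failure arose, so a unifier exists.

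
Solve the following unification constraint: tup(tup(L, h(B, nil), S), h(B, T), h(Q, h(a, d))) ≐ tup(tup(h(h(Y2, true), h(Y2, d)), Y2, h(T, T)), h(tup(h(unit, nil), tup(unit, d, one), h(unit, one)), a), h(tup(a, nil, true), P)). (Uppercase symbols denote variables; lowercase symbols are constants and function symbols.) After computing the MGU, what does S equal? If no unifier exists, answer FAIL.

Decompose tup/3: tup(L, h(B, nil), S) ≐ tup(h(h(Y2, true), h(Y2, d)), Y2, h(T, T)),  h(B, T) ≐ h(tup(h(unit, nil), tup(unit, d, one), h(unit, one)), a),  h(Q, h(a, d)) ≐ h(tup(a, nil, true), P).
Decompose tup/3: L ≐ h(h(Y2, true), h(Y2, d)),  h(B, nil) ≐ Y2,  S ≐ h(T, T).
Bind L := h(h(Y2, true), h(Y2, d)); no other remaining equation mentions L.
Bind Y2 := h(B, nil); no other remaining equation mentions Y2. Substituting into the earlier binding gives L := h(h(h(B, nil), true), h(h(B, nil), d)).
Bind S := h(T, T); no other remaining equation mentions S.
Decompose h/2: B ≐ tup(h(unit, nil), tup(unit, d, one), h(unit, one)),  T ≐ a.
Bind B := tup(h(unit, nil), tup(unit, d, one), h(unit, one)); no other remaining equation mentions B. Substituting into the earlier bindings gives L := h(h(h(tup(h(unit, nil), tup(unit, d, one), h(unit, one)), nil), true), h(h(tup(h(unit, nil), tup(unit, d, one), h(unit, one)), nil), d)), Y2 := h(tup(h(unit, nil), tup(unit, d, one), h(unit, one)), nil).
Bind T := a; no other remaining equation mentions T. Substituting into the earlier binding gives S := h(a, a).
Decompose h/2: Q ≐ tup(a, nil, true),  h(a, d) ≐ P.
Bind Q := tup(a, nil, true); no other remaining equation mentions Q.
Bind P := h(a, d).
MGU = { L := h(h(h(tup(h(unit, nil), tup(unit, d, one), h(unit, one)), nil), true), h(h(tup(h(unit, nil), tup(unit, d, one), h(unit, one)), nil), d)), Y2 := h(tup(h(unit, nil), tup(unit, d, one), h(unit, one)), nil), S := h(a, a), B := tup(h(unit, nil), tup(unit, d, one), h(unit, one)), T := a, Q := tup(a, nil, true), P := h(a, d) }, so S := h(a, a).

h(a, a)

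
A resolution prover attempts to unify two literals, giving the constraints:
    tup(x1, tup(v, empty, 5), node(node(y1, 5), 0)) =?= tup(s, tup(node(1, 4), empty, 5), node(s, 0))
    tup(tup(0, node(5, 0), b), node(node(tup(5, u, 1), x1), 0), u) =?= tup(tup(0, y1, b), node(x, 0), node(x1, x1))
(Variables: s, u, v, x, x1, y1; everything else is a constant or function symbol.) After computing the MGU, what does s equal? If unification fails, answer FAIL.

node(node(5, 0), 5)

Decompose tup/3: x1 =?= s,  tup(v, empty, 5) =?= tup(node(1, 4), empty, 5),  node(node(y1, 5), 0) =?= node(s, 0).
Bind x1 := s; substituting into the one remaining equation that mentions x1 gives: tup(tup(0, node(5, 0), b), node(node(tup(5, u, 1), s), 0), u) =?= tup(tup(0, y1, b), node(x, 0), node(s, s)).
Decompose tup/3: v =?= node(1, 4),  empty =?= empty,  5 =?= 5.
Bind v := node(1, 4); no other remaining equation mentions v.
Delete trivial equation empty =?= empty.
Delete trivial equation 5 =?= 5.
Decompose node/2: node(y1, 5) =?= s,  0 =?= 0.
Bind s := node(y1, 5); substituting into the one remaining equation that mentions s gives: tup(tup(0, node(5, 0), b), node(node(tup(5, u, 1), node(y1, 5)), 0), u) =?= tup(tup(0, y1, b), node(x, 0), node(node(y1, 5), node(y1, 5))). Substituting into the earlier binding gives x1 := node(y1, 5).
Delete trivial equation 0 =?= 0.
Decompose tup/3: tup(0, node(5, 0), b) =?= tup(0, y1, b),  node(node(tup(5, u, 1), node(y1, 5)), 0) =?= node(x, 0),  u =?= node(node(y1, 5), node(y1, 5)).
Decompose tup/3: 0 =?= 0,  node(5, 0) =?= y1,  b =?= b.
Delete trivial equation 0 =?= 0.
Bind y1 := node(5, 0); substituting into the 2 remaining equations that mention y1 gives: node(node(tup(5, u, 1), node(node(5, 0), 5)), 0) =?= node(x, 0),  u =?= node(node(node(5, 0), 5), node(node(5, 0), 5)). Substituting into the earlier bindings gives x1 := node(node(5, 0), 5), s := node(node(5, 0), 5).
Delete trivial equation b =?= b.
Decompose node/2: node(tup(5, u, 1), node(node(5, 0), 5)) =?= x,  0 =?= 0.
Bind x := node(tup(5, u, 1), node(node(5, 0), 5)); no other remaining equation mentions x.
Delete trivial equation 0 =?= 0.
Bind u := node(node(node(5, 0), 5), node(node(5, 0), 5)). Substituting into the earlier binding gives x := node(tup(5, node(node(node(5, 0), 5), node(node(5, 0), 5)), 1), node(node(5, 0), 5)).
MGU = { x1 -> node(node(5, 0), 5), v -> node(1, 4), s -> node(node(5, 0), 5), y1 -> node(5, 0), x -> node(tup(5, node(node(node(5, 0), 5), node(node(5, 0), 5)), 1), node(node(5, 0), 5)), u -> node(node(node(5, 0), 5), node(node(5, 0), 5)) }, so s -> node(node(5, 0), 5).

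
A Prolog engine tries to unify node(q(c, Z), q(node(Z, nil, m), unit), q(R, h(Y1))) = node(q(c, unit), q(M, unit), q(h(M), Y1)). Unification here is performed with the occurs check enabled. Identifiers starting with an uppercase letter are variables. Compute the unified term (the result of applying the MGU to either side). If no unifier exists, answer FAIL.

FAIL

Decompose node/3: q(c, Z) = q(c, unit),  q(node(Z, nil, m), unit) = q(M, unit),  q(R, h(Y1)) = q(h(M), Y1).
Decompose q/2: c = c,  Z = unit.
Delete trivial equation c = c.
Bind Z := unit; substituting into the one remaining equation that mentions Z gives: q(node(unit, nil, m), unit) = q(M, unit).
Decompose q/2: node(unit, nil, m) = M,  unit = unit.
Bind M := node(unit, nil, m); substituting into the one remaining equation that mentions M gives: q(R, h(Y1)) = q(h(node(unit, nil, m)), Y1).
Delete trivial equation unit = unit.
Decompose q/2: R = h(node(unit, nil, m)),  h(Y1) = Y1.
Bind R := h(node(unit, nil, m)); no other remaining equation mentions R.
Occurs check fails: Y1 occurs in h(Y1); the equation Y1 = h(Y1) has no finite solution.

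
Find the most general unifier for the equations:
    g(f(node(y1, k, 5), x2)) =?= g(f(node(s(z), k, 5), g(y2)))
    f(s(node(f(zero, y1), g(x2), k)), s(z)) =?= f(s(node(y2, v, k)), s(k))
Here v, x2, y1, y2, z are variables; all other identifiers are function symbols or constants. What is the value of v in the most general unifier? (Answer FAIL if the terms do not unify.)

Decompose g/1: f(node(y1, k, 5), x2) =?= f(node(s(z), k, 5), g(y2)).
Decompose f/2: node(y1, k, 5) =?= node(s(z), k, 5),  x2 =?= g(y2).
Decompose node/3: y1 =?= s(z),  k =?= k,  5 =?= 5.
Bind y1 := s(z); substituting into the one remaining equation that mentions y1 gives: f(s(node(f(zero, s(z)), g(x2), k)), s(z)) =?= f(s(node(y2, v, k)), s(k)).
Delete trivial equation k =?= k.
Delete trivial equation 5 =?= 5.
Bind x2 := g(y2); substituting into the remaining equation gives: f(s(node(f(zero, s(z)), g(g(y2)), k)), s(z)) =?= f(s(node(y2, v, k)), s(k)).
Decompose f/2: s(node(f(zero, s(z)), g(g(y2)), k)) =?= s(node(y2, v, k)),  s(z) =?= s(k).
Decompose s/1: node(f(zero, s(z)), g(g(y2)), k) =?= node(y2, v, k).
Decompose node/3: f(zero, s(z)) =?= y2,  g(g(y2)) =?= v,  k =?= k.
Bind y2 := f(zero, s(z)); substituting into the one remaining equation that mentions y2 gives: g(g(f(zero, s(z)))) =?= v. Substituting into the earlier binding gives x2 := g(f(zero, s(z))).
Bind v := g(g(f(zero, s(z)))); no other remaining equation mentions v.
Delete trivial equation k =?= k.
Decompose s/1: z =?= k.
Bind z := k. Substituting into the earlier bindings gives y1 := s(k), x2 := g(f(zero, s(k))), y2 := f(zero, s(k)), v := g(g(f(zero, s(k)))).
MGU = { y1 ↦ s(k), x2 ↦ g(f(zero, s(k))), y2 ↦ f(zero, s(k)), v ↦ g(g(f(zero, s(k)))), z ↦ k }, so v ↦ g(g(f(zero, s(k)))).

g(g(f(zero, s(k))))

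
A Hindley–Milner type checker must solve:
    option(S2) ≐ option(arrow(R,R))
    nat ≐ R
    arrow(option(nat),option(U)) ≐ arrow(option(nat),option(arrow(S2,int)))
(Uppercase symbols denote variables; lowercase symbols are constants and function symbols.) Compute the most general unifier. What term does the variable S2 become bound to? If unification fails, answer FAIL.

arrow(nat,nat)

Decompose option/1: S2 ≐ arrow(R,R).
Bind S2 := arrow(R,R); substituting into the one remaining equation that mentions S2 gives: arrow(option(nat),option(U)) ≐ arrow(option(nat),option(arrow(arrow(R,R),int))).
Bind R := nat; substituting into the remaining equation gives: arrow(option(nat),option(U)) ≐ arrow(option(nat),option(arrow(arrow(nat,nat),int))). Substituting into the earlier binding gives S2 := arrow(nat,nat).
Decompose arrow/2: option(nat) ≐ option(nat),  option(U) ≐ option(arrow(arrow(nat,nat),int)).
Delete trivial equation option(nat) ≐ option(nat).
Decompose option/1: U ≐ arrow(arrow(nat,nat),int).
Bind U := arrow(arrow(nat,nat),int).
MGU = { S2 := arrow(nat,nat), R := nat, U := arrow(arrow(nat,nat),int) }, so S2 := arrow(nat,nat).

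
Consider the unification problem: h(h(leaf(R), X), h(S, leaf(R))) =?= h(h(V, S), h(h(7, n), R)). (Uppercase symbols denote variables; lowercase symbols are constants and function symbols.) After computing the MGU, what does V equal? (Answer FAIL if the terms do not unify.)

Decompose h/2: h(leaf(R), X) =?= h(V, S),  h(S, leaf(R)) =?= h(h(7, n), R).
Decompose h/2: leaf(R) =?= V,  X =?= S.
Bind V := leaf(R); no other remaining equation mentions V.
Bind X := S; no other remaining equation mentions X.
Decompose h/2: S =?= h(7, n),  leaf(R) =?= R.
Bind S := h(7, n); no other remaining equation mentions S. Substituting into the earlier binding gives X := h(7, n).
Occurs check fails: R occurs in leaf(R); the equation R =?= leaf(R) has no finite solution.

FAIL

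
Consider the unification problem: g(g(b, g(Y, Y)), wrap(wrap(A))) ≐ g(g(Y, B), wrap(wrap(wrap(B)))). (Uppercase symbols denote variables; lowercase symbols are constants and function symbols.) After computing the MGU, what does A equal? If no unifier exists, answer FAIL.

Decompose g/2: g(b, g(Y, Y)) ≐ g(Y, B),  wrap(wrap(A)) ≐ wrap(wrap(wrap(B))).
Decompose g/2: b ≐ Y,  g(Y, Y) ≐ B.
Bind Y := b; substituting into the one remaining equation that mentions Y gives: g(b, b) ≐ B.
Bind B := g(b, b); substituting into the remaining equation gives: wrap(wrap(A)) ≐ wrap(wrap(wrap(g(b, b)))).
Decompose wrap/1: wrap(A) ≐ wrap(wrap(g(b, b))).
Decompose wrap/1: A ≐ wrap(g(b, b)).
Bind A := wrap(g(b, b)).
MGU = { Y := b, B := g(b, b), A := wrap(g(b, b)) }, so A := wrap(g(b, b)).

wrap(g(b, b))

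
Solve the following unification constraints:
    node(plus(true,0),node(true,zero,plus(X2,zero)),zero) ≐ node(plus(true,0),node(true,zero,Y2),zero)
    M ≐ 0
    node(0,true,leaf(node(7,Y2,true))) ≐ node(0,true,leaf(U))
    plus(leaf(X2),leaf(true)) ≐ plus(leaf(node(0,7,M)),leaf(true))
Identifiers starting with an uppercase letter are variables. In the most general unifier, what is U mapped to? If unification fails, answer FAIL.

node(7,plus(node(0,7,0),zero),true)

Decompose node/3: plus(true,0) ≐ plus(true,0),  node(true,zero,plus(X2,zero)) ≐ node(true,zero,Y2),  zero ≐ zero.
Delete trivial equation plus(true,0) ≐ plus(true,0).
Decompose node/3: true ≐ true,  zero ≐ zero,  plus(X2,zero) ≐ Y2.
Delete trivial equation true ≐ true.
Delete trivial equation zero ≐ zero.
Bind Y2 := plus(X2,zero); substituting into the one remaining equation that mentions Y2 gives: node(0,true,leaf(node(7,plus(X2,zero),true))) ≐ node(0,true,leaf(U)).
Delete trivial equation zero ≐ zero.
Bind M := 0; substituting into the one remaining equation that mentions M gives: plus(leaf(X2),leaf(true)) ≐ plus(leaf(node(0,7,0)),leaf(true)).
Decompose node/3: 0 ≐ 0,  true ≐ true,  leaf(node(7,plus(X2,zero),true)) ≐ leaf(U).
Delete trivial equation 0 ≐ 0.
Delete trivial equation true ≐ true.
Decompose leaf/1: node(7,plus(X2,zero),true) ≐ U.
Bind U := node(7,plus(X2,zero),true); no other remaining equation mentions U.
Decompose plus/2: leaf(X2) ≐ leaf(node(0,7,0)),  leaf(true) ≐ leaf(true).
Decompose leaf/1: X2 ≐ node(0,7,0).
Bind X2 := node(0,7,0); no other remaining equation mentions X2. Substituting into the earlier bindings gives Y2 := plus(node(0,7,0),zero), U := node(7,plus(node(0,7,0),zero),true).
Delete trivial equation leaf(true) ≐ leaf(true).
MGU = { Y2 := plus(node(0,7,0),zero), M := 0, U := node(7,plus(node(0,7,0),zero),true), X2 := node(0,7,0) }, so U := node(7,plus(node(0,7,0),zero),true).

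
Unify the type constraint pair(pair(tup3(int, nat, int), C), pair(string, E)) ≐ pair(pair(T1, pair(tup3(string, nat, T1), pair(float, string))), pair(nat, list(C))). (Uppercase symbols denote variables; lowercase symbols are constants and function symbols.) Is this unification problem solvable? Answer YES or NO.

NO

Decompose pair/2: pair(tup3(int, nat, int), C) ≐ pair(T1, pair(tup3(string, nat, T1), pair(float, string))),  pair(string, E) ≐ pair(nat, list(C)).
Decompose pair/2: tup3(int, nat, int) ≐ T1,  C ≐ pair(tup3(string, nat, T1), pair(float, string)).
Bind T1 := tup3(int, nat, int); substituting into the one remaining equation that mentions T1 gives: C ≐ pair(tup3(string, nat, tup3(int, nat, int)), pair(float, string)).
Bind C := pair(tup3(string, nat, tup3(int, nat, int)), pair(float, string)); substituting into the remaining equation gives: pair(string, E) ≐ pair(nat, list(pair(tup3(string, nat, tup3(int, nat, int)), pair(float, string)))).
Decompose pair/2: string ≐ nat,  E ≐ list(pair(tup3(string, nat, tup3(int, nat, int)), pair(float, string))).
Clash: constants string and nat differ; no unifier exists.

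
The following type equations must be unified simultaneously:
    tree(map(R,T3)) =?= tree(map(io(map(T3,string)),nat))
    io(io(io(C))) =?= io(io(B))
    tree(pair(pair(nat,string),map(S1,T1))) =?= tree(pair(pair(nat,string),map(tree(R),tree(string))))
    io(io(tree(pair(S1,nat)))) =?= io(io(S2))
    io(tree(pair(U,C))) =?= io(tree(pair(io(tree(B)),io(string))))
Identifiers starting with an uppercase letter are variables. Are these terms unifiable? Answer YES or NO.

YES

Decompose tree/1: map(R,T3) =?= map(io(map(T3,string)),nat).
Decompose map/2: R =?= io(map(T3,string)),  T3 =?= nat.
Bind R := io(map(T3,string)); substituting into the one remaining equation that mentions R gives: tree(pair(pair(nat,string),map(S1,T1))) =?= tree(pair(pair(nat,string),map(tree(io(map(T3,string))),tree(string)))).
Bind T3 := nat; substituting into the one remaining equation that mentions T3 gives: tree(pair(pair(nat,string),map(S1,T1))) =?= tree(pair(pair(nat,string),map(tree(io(map(nat,string))),tree(string)))). Substituting into the earlier binding gives R := io(map(nat,string)).
Decompose io/1: io(io(C)) =?= io(B).
Decompose io/1: io(C) =?= B.
Bind B := io(C); substituting into the one remaining equation that mentions B gives: io(tree(pair(U,C))) =?= io(tree(pair(io(tree(io(C))),io(string)))).
Decompose tree/1: pair(pair(nat,string),map(S1,T1)) =?= pair(pair(nat,string),map(tree(io(map(nat,string))),tree(string))).
Decompose pair/2: pair(nat,string) =?= pair(nat,string),  map(S1,T1) =?= map(tree(io(map(nat,string))),tree(string)).
Delete trivial equation pair(nat,string) =?= pair(nat,string).
Decompose map/2: S1 =?= tree(io(map(nat,string))),  T1 =?= tree(string).
Bind S1 := tree(io(map(nat,string))); substituting into the one remaining equation that mentions S1 gives: io(io(tree(pair(tree(io(map(nat,string))),nat)))) =?= io(io(S2)).
Bind T1 := tree(string); no other remaining equation mentions T1.
Decompose io/1: io(tree(pair(tree(io(map(nat,string))),nat))) =?= io(S2).
Decompose io/1: tree(pair(tree(io(map(nat,string))),nat)) =?= S2.
Bind S2 := tree(pair(tree(io(map(nat,string))),nat)); no other remaining equation mentions S2.
Decompose io/1: tree(pair(U,C)) =?= tree(pair(io(tree(io(C))),io(string))).
Decompose tree/1: pair(U,C) =?= pair(io(tree(io(C))),io(string)).
Decompose pair/2: U =?= io(tree(io(C))),  C =?= io(string).
Bind U := io(tree(io(C))); no other remaining equation mentions U.
Bind C := io(string). Substituting into the earlier bindings gives B := io(io(string)), U := io(tree(io(io(string)))).
No equations remain and no clash or occurs-check failure arose, so a unifier exists.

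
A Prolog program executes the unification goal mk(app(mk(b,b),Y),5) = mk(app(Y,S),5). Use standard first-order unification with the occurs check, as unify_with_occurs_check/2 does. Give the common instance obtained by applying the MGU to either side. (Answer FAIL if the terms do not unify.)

mk(app(mk(b,b),mk(b,b)),5)

Decompose mk/2: app(mk(b,b),Y) = app(Y,S),  5 = 5.
Decompose app/2: mk(b,b) = Y,  Y = S.
Bind Y := mk(b,b); substituting into the one remaining equation that mentions Y gives: mk(b,b) = S.
Bind S := mk(b,b); no other remaining equation mentions S.
Delete trivial equation 5 = 5.
Applying the MGU to either side gives mk(app(mk(b,b),mk(b,b)),5).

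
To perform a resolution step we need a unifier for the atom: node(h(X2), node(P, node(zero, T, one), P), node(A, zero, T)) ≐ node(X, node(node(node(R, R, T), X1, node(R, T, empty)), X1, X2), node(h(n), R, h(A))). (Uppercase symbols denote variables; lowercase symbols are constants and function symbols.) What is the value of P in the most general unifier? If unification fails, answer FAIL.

node(node(zero, zero, h(h(n))), node(zero, h(h(n)), one), node(zero, h(h(n)), empty))

Decompose node/3: h(X2) ≐ X,  node(P, node(zero, T, one), P) ≐ node(node(node(R, R, T), X1, node(R, T, empty)), X1, X2),  node(A, zero, T) ≐ node(h(n), R, h(A)).
Bind X := h(X2); no other remaining equation mentions X.
Decompose node/3: P ≐ node(node(R, R, T), X1, node(R, T, empty)),  node(zero, T, one) ≐ X1,  P ≐ X2.
Bind P := node(node(R, R, T), X1, node(R, T, empty)); substituting into the one remaining equation that mentions P gives: node(node(R, R, T), X1, node(R, T, empty)) ≐ X2.
Bind X1 := node(zero, T, one); substituting into the one remaining equation that mentions X1 gives: node(node(R, R, T), node(zero, T, one), node(R, T, empty)) ≐ X2. Substituting into the earlier binding gives P := node(node(R, R, T), node(zero, T, one), node(R, T, empty)).
Bind X2 := node(node(R, R, T), node(zero, T, one), node(R, T, empty)); no other remaining equation mentions X2. Substituting into the earlier binding gives X := h(node(node(R, R, T), node(zero, T, one), node(R, T, empty))).
Decompose node/3: A ≐ h(n),  zero ≐ R,  T ≐ h(A).
Bind A := h(n); substituting into the one remaining equation that mentions A gives: T ≐ h(h(n)).
Bind R := zero; no other remaining equation mentions R. Substituting into the earlier bindings gives X := h(node(node(zero, zero, T), node(zero, T, one), node(zero, T, empty))), P := node(node(zero, zero, T), node(zero, T, one), node(zero, T, empty)), X2 := node(node(zero, zero, T), node(zero, T, one), node(zero, T, empty)).
Bind T := h(h(n)). Substituting into the earlier bindings gives X := h(node(node(zero, zero, h(h(n))), node(zero, h(h(n)), one), node(zero, h(h(n)), empty))), P := node(node(zero, zero, h(h(n))), node(zero, h(h(n)), one), node(zero, h(h(n)), empty)), X1 := node(zero, h(h(n)), one), X2 := node(node(zero, zero, h(h(n))), node(zero, h(h(n)), one), node(zero, h(h(n)), empty)).
MGU = { X := h(node(node(zero, zero, h(h(n))), node(zero, h(h(n)), one), node(zero, h(h(n)), empty))), P := node(node(zero, zero, h(h(n))), node(zero, h(h(n)), one), node(zero, h(h(n)), empty)), X1 := node(zero, h(h(n)), one), X2 := node(node(zero, zero, h(h(n))), node(zero, h(h(n)), one), node(zero, h(h(n)), empty)), A := h(n), R := zero, T := h(h(n)) }, so P := node(node(zero, zero, h(h(n))), node(zero, h(h(n)), one), node(zero, h(h(n)), empty)).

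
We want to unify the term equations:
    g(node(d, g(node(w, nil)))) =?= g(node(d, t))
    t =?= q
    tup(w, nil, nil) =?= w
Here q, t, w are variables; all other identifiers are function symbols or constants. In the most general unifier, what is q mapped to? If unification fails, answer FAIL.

Decompose g/1: node(d, g(node(w, nil))) =?= node(d, t).
Decompose node/2: d =?= d,  g(node(w, nil)) =?= t.
Delete trivial equation d =?= d.
Bind t := g(node(w, nil)); substituting into the one remaining equation that mentions t gives: g(node(w, nil)) =?= q.
Bind q := g(node(w, nil)); no other remaining equation mentions q.
Occurs check fails: w occurs in tup(w, nil, nil); the equation w =?= tup(w, nil, nil) has no finite solution.

FAIL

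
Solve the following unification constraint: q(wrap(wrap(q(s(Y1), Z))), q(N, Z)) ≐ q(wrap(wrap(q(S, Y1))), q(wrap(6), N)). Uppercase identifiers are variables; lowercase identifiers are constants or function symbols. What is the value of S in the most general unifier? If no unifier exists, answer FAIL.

s(wrap(6))

Decompose q/2: wrap(wrap(q(s(Y1), Z))) ≐ wrap(wrap(q(S, Y1))),  q(N, Z) ≐ q(wrap(6), N).
Decompose wrap/1: wrap(q(s(Y1), Z)) ≐ wrap(q(S, Y1)).
Decompose wrap/1: q(s(Y1), Z) ≐ q(S, Y1).
Decompose q/2: s(Y1) ≐ S,  Z ≐ Y1.
Bind S := s(Y1); no other remaining equation mentions S.
Bind Z := Y1; substituting into the remaining equation gives: q(N, Y1) ≐ q(wrap(6), N).
Decompose q/2: N ≐ wrap(6),  Y1 ≐ N.
Bind N := wrap(6); substituting into the remaining equation gives: Y1 ≐ wrap(6).
Bind Y1 := wrap(6). Substituting into the earlier bindings gives S := s(wrap(6)), Z := wrap(6).
MGU = { S ↦ s(wrap(6)), Z ↦ wrap(6), N ↦ wrap(6), Y1 ↦ wrap(6) }, so S ↦ s(wrap(6)).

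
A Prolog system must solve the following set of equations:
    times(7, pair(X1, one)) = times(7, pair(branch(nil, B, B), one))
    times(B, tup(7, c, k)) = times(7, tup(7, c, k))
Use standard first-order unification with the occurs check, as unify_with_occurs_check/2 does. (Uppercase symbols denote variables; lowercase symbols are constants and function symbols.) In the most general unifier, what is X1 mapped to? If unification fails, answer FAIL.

branch(nil, 7, 7)

Decompose times/2: 7 = 7,  pair(X1, one) = pair(branch(nil, B, B), one).
Delete trivial equation 7 = 7.
Decompose pair/2: X1 = branch(nil, B, B),  one = one.
Bind X1 := branch(nil, B, B); no other remaining equation mentions X1.
Delete trivial equation one = one.
Decompose times/2: B = 7,  tup(7, c, k) = tup(7, c, k).
Bind B := 7; no other remaining equation mentions B. Substituting into the earlier binding gives X1 := branch(nil, 7, 7).
Delete trivial equation tup(7, c, k) = tup(7, c, k).
MGU = { X1 -> branch(nil, 7, 7), B -> 7 }, so X1 -> branch(nil, 7, 7).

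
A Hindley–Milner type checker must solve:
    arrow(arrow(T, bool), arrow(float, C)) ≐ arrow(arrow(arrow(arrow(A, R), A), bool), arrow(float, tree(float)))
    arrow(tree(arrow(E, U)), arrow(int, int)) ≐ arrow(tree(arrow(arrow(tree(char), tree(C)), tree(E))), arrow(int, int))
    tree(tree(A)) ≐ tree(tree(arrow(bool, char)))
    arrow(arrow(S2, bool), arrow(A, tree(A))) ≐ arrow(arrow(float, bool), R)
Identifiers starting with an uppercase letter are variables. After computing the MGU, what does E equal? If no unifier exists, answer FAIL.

arrow(tree(char), tree(tree(float)))

Decompose arrow/2: arrow(T, bool) ≐ arrow(arrow(arrow(A, R), A), bool),  arrow(float, C) ≐ arrow(float, tree(float)).
Decompose arrow/2: T ≐ arrow(arrow(A, R), A),  bool ≐ bool.
Bind T := arrow(arrow(A, R), A); no other remaining equation mentions T.
Delete trivial equation bool ≐ bool.
Decompose arrow/2: float ≐ float,  C ≐ tree(float).
Delete trivial equation float ≐ float.
Bind C := tree(float); substituting into the one remaining equation that mentions C gives: arrow(tree(arrow(E, U)), arrow(int, int)) ≐ arrow(tree(arrow(arrow(tree(char), tree(tree(float))), tree(E))), arrow(int, int)).
Decompose arrow/2: tree(arrow(E, U)) ≐ tree(arrow(arrow(tree(char), tree(tree(float))), tree(E))),  arrow(int, int) ≐ arrow(int, int).
Decompose tree/1: arrow(E, U) ≐ arrow(arrow(tree(char), tree(tree(float))), tree(E)).
Decompose arrow/2: E ≐ arrow(tree(char), tree(tree(float))),  U ≐ tree(E).
Bind E := arrow(tree(char), tree(tree(float))); substituting into the one remaining equation that mentions E gives: U ≐ tree(arrow(tree(char), tree(tree(float)))).
Bind U := tree(arrow(tree(char), tree(tree(float)))); no other remaining equation mentions U.
Delete trivial equation arrow(int, int) ≐ arrow(int, int).
Decompose tree/1: tree(A) ≐ tree(arrow(bool, char)).
Decompose tree/1: A ≐ arrow(bool, char).
Bind A := arrow(bool, char); substituting into the remaining equation gives: arrow(arrow(S2, bool), arrow(arrow(bool, char), tree(arrow(bool, char)))) ≐ arrow(arrow(float, bool), R). Substituting into the earlier binding gives T := arrow(arrow(arrow(bool, char), R), arrow(bool, char)).
Decompose arrow/2: arrow(S2, bool) ≐ arrow(float, bool),  arrow(arrow(bool, char), tree(arrow(bool, char))) ≐ R.
Decompose arrow/2: S2 ≐ float,  bool ≐ bool.
Bind S2 := float; no other remaining equation mentions S2.
Delete trivial equation bool ≐ bool.
Bind R := arrow(arrow(bool, char), tree(arrow(bool, char))). Substituting into the earlier binding gives T := arrow(arrow(arrow(bool, char), arrow(arrow(bool, char), tree(arrow(bool, char)))), arrow(bool, char)).
MGU = { T := arrow(arrow(arrow(bool, char), arrow(arrow(bool, char), tree(arrow(bool, char)))), arrow(bool, char)), C := tree(float), E := arrow(tree(char), tree(tree(float))), U := tree(arrow(tree(char), tree(tree(float)))), A := arrow(bool, char), S2 := float, R := arrow(arrow(bool, char), tree(arrow(bool, char))) }, so E := arrow(tree(char), tree(tree(float))).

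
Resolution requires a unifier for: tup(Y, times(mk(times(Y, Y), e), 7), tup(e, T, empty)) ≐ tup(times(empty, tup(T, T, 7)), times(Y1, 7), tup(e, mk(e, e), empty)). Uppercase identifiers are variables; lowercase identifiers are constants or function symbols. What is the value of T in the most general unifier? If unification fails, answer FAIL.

mk(e, e)

Decompose tup/3: Y ≐ times(empty, tup(T, T, 7)),  times(mk(times(Y, Y), e), 7) ≐ times(Y1, 7),  tup(e, T, empty) ≐ tup(e, mk(e, e), empty).
Bind Y := times(empty, tup(T, T, 7)); substituting into the one remaining equation that mentions Y gives: times(mk(times(times(empty, tup(T, T, 7)), times(empty, tup(T, T, 7))), e), 7) ≐ times(Y1, 7).
Decompose times/2: mk(times(times(empty, tup(T, T, 7)), times(empty, tup(T, T, 7))), e) ≐ Y1,  7 ≐ 7.
Bind Y1 := mk(times(times(empty, tup(T, T, 7)), times(empty, tup(T, T, 7))), e); no other remaining equation mentions Y1.
Delete trivial equation 7 ≐ 7.
Decompose tup/3: e ≐ e,  T ≐ mk(e, e),  empty ≐ empty.
Delete trivial equation e ≐ e.
Bind T := mk(e, e); no other remaining equation mentions T. Substituting into the earlier bindings gives Y := times(empty, tup(mk(e, e), mk(e, e), 7)), Y1 := mk(times(times(empty, tup(mk(e, e), mk(e, e), 7)), times(empty, tup(mk(e, e), mk(e, e), 7))), e).
Delete trivial equation empty ≐ empty.
MGU = { Y := times(empty, tup(mk(e, e), mk(e, e), 7)), Y1 := mk(times(times(empty, tup(mk(e, e), mk(e, e), 7)), times(empty, tup(mk(e, e), mk(e, e), 7))), e), T := mk(e, e) }, so T := mk(e, e).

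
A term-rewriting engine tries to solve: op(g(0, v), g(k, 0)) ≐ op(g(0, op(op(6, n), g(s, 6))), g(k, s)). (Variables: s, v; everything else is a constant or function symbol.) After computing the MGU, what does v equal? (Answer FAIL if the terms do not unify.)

op(op(6, n), g(0, 6))

Decompose op/2: g(0, v) ≐ g(0, op(op(6, n), g(s, 6))),  g(k, 0) ≐ g(k, s).
Decompose g/2: 0 ≐ 0,  v ≐ op(op(6, n), g(s, 6)).
Delete trivial equation 0 ≐ 0.
Bind v := op(op(6, n), g(s, 6)); no other remaining equation mentions v.
Decompose g/2: k ≐ k,  0 ≐ s.
Delete trivial equation k ≐ k.
Bind s := 0. Substituting into the earlier binding gives v := op(op(6, n), g(0, 6)).
MGU = { v := op(op(6, n), g(0, 6)), s := 0 }, so v := op(op(6, n), g(0, 6)).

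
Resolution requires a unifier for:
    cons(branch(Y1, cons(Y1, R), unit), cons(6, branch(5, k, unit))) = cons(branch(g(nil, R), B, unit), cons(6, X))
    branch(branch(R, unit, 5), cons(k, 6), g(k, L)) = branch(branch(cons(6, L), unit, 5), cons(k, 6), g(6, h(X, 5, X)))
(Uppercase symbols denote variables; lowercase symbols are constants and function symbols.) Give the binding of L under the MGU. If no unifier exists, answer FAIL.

Decompose cons/2: branch(Y1, cons(Y1, R), unit) = branch(g(nil, R), B, unit),  cons(6, branch(5, k, unit)) = cons(6, X).
Decompose branch/3: Y1 = g(nil, R),  cons(Y1, R) = B,  unit = unit.
Bind Y1 := g(nil, R); substituting into the one remaining equation that mentions Y1 gives: cons(g(nil, R), R) = B.
Bind B := cons(g(nil, R), R); no other remaining equation mentions B.
Delete trivial equation unit = unit.
Decompose cons/2: 6 = 6,  branch(5, k, unit) = X.
Delete trivial equation 6 = 6.
Bind X := branch(5, k, unit); substituting into the remaining equation gives: branch(branch(R, unit, 5), cons(k, 6), g(k, L)) = branch(branch(cons(6, L), unit, 5), cons(k, 6), g(6, h(branch(5, k, unit), 5, branch(5, k, unit)))).
Decompose branch/3: branch(R, unit, 5) = branch(cons(6, L), unit, 5),  cons(k, 6) = cons(k, 6),  g(k, L) = g(6, h(branch(5, k, unit), 5, branch(5, k, unit))).
Decompose branch/3: R = cons(6, L),  unit = unit,  5 = 5.
Bind R := cons(6, L); no other remaining equation mentions R. Substituting into the earlier bindings gives Y1 := g(nil, cons(6, L)), B := cons(g(nil, cons(6, L)), cons(6, L)).
Delete trivial equation unit = unit.
Delete trivial equation 5 = 5.
Delete trivial equation cons(k, 6) = cons(k, 6).
Decompose g/2: k = 6,  L = h(branch(5, k, unit), 5, branch(5, k, unit)).
Clash: constants k and 6 differ; no unifier exists.

FAIL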